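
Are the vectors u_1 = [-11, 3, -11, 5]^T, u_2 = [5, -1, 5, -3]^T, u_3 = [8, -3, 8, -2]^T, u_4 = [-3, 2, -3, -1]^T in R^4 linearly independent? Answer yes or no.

Form the matrix with these vectors as rows and row reduce.
R2 ← R2 + (5/11)·R1: [0, 4/11, 0, -8/11]
R3 ← R3 + (8/11)·R1: [0, -9/11, 0, 18/11]
R4 ← R4 − (3/11)·R1: [0, 13/11, 0, -26/11]
R3 ← R3 + (9/4)·R2: [0, 0, 0, 0]
R4 ← R4 − (13/4)·R2: [0, 0, 0, 0]
2 nonzero rows, so the 4 vectors span a space of dimension 2.
Since 2 < 4, the vectors are linearly dependent.

no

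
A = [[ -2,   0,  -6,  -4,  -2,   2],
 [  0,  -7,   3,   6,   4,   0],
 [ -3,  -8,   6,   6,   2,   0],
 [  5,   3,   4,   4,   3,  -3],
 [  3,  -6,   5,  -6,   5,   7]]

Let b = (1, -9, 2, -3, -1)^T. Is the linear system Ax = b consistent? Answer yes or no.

no

Row reduce the augmented matrix [A | b].
R3 ← R3 − (3/2)·R1: [0, -8, 15, 12, 5, -3, 1/2]
R4 ← R4 + (5/2)·R1: [0, 3, -11, -6, -2, 2, -1/2]
R5 ← R5 + (3/2)·R1: [0, -6, -4, -12, 2, 10, 1/2]
R3 ← R3 − (8/7)·R2: [0, 0, 81/7, 36/7, 3/7, -3, 151/14]
R4 ← R4 + (3/7)·R2: [0, 0, -68/7, -24/7, -2/7, 2, -61/14]
R5 ← R5 − (6/7)·R2: [0, 0, -46/7, -120/7, -10/7, 10, 115/14]
R4 ← R4 + (68/81)·R3: [0, 0, 0, 8/9, 2/27, -14/27, 761/162]
R5 ← R5 + (46/81)·R3: [0, 0, 0, -128/9, -32/27, 224/27, 2323/162]
R5 ← R5 + (16)·R4: [0, 0, 0, 0, 0, 0, 179/2]
The echelon form has 5 nonzero rows; the last pivot sits in the augmented column, so rank(A) = 4 but rank([A|b]) = 5.
Since the ranks differ, the system is inconsistent.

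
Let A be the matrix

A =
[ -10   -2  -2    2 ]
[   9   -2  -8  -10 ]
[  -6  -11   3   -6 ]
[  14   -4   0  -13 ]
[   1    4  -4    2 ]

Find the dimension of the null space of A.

0

Row reduce to echelon form.
R2 ← R2 + (9/10)·R1: [0, -19/5, -49/5, -41/5]
R3 ← R3 − (3/5)·R1: [0, -49/5, 21/5, -36/5]
R4 ← R4 + (7/5)·R1: [0, -34/5, -14/5, -51/5]
R5 ← R5 + (1/10)·R1: [0, 19/5, -21/5, 11/5]
R3 ← R3 − (49/19)·R2: [0, 0, 560/19, 265/19]
R4 ← R4 − (34/19)·R2: [0, 0, 280/19, 85/19]
R5 ← R5 + R2: [0, 0, -14, -6]
R4 ← R4 − (1/2)·R3: [0, 0, 0, -5/2]
R5 ← R5 + (19/40)·R3: [0, 0, 0, 5/8]
R5 ← R5 + (1/4)·R4: [0, 0, 0, 0]
4 nonzero rows, so rank(A) = 4.
A has 4 columns; by rank–nullity, nullity = 4 − 4 = 0.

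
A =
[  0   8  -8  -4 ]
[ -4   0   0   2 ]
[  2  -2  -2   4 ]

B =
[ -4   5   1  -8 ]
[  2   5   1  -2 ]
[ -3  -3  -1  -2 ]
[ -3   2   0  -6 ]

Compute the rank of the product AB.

3

First compute AB:
[[ 52,  56,  16,  24],
 [ 10, -16,  -4,  20],
 [-18,  14,   2, -32]]
Now row reduce the product.
R2 ← R2 − (5/26)·R1: [0, -348/13, -92/13, 200/13]
R3 ← R3 + (9/26)·R1: [0, 434/13, 98/13, -308/13]
R3 ← R3 + (217/174)·R2: [0, 0, -112/87, -392/87]
3 nonzero rows, so rank(AB) = 3.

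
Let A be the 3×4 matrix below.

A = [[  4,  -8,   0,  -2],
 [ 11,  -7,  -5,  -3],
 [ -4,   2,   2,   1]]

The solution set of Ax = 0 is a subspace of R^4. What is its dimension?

2

Row reduce to echelon form.
R2 ← R2 − (11/4)·R1: [0, 15, -5, 5/2]
R3 ← R3 + R1: [0, -6, 2, -1]
R3 ← R3 + (2/5)·R2: [0, 0, 0, 0]
2 nonzero rows, so rank(A) = 2.
A has 4 columns; by rank–nullity, nullity = 4 − 2 = 2.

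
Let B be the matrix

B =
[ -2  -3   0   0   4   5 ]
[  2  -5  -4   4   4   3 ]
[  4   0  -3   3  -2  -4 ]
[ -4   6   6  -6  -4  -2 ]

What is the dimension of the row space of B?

Row reduce to echelon form.
R2 ← R2 + R1: [0, -8, -4, 4, 8, 8]
R3 ← R3 + (2)·R1: [0, -6, -3, 3, 6, 6]
R4 ← R4 − (2)·R1: [0, 12, 6, -6, -12, -12]
R3 ← R3 − (3/4)·R2: [0, 0, 0, 0, 0, 0]
R4 ← R4 + (3/2)·R2: [0, 0, 0, 0, 0, 0]
Echelon form has 2 nonzero rows, so rank(B) = 2.
The row space has dimension equal to the rank: 2.

2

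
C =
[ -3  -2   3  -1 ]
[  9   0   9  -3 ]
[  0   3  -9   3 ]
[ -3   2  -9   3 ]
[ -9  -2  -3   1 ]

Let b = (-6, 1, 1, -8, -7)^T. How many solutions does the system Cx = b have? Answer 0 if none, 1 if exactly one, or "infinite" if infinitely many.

0

Row reduce the augmented matrix [C | b].
R2 ← R2 + (3)·R1: [0, -6, 18, -6, -17]
R4 ← R4 − R1: [0, 4, -12, 4, -2]
R5 ← R5 − (3)·R1: [0, 4, -12, 4, 11]
R3 ← R3 + (1/2)·R2: [0, 0, 0, 0, -15/2]
R4 ← R4 + (2/3)·R2: [0, 0, 0, 0, -40/3]
R5 ← R5 + (2/3)·R2: [0, 0, 0, 0, -1/3]
R4 ← R4 − (16/9)·R3: [0, 0, 0, 0, 0]
R5 ← R5 − (2/45)·R3: [0, 0, 0, 0, 0]
The echelon form has 3 nonzero rows; the last pivot sits in the augmented column, so rank(C) = 2 but rank([C|b]) = 3.
Since the ranks differ, the system is inconsistent.
It has no solutions.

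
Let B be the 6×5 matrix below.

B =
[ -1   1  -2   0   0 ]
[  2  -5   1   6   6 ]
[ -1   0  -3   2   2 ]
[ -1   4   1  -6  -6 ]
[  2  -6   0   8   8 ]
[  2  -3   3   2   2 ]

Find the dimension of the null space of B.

Row reduce to echelon form.
R2 ← R2 + (2)·R1: [0, -3, -3, 6, 6]
R3 ← R3 − R1: [0, -1, -1, 2, 2]
R4 ← R4 − R1: [0, 3, 3, -6, -6]
R5 ← R5 + (2)·R1: [0, -4, -4, 8, 8]
R6 ← R6 + (2)·R1: [0, -1, -1, 2, 2]
R3 ← R3 − (1/3)·R2: [0, 0, 0, 0, 0]
R4 ← R4 + R2: [0, 0, 0, 0, 0]
R5 ← R5 − (4/3)·R2: [0, 0, 0, 0, 0]
R6 ← R6 − (1/3)·R2: [0, 0, 0, 0, 0]
2 nonzero rows, so rank(B) = 2.
B has 5 columns; by rank–nullity, nullity = 5 − 2 = 3.

3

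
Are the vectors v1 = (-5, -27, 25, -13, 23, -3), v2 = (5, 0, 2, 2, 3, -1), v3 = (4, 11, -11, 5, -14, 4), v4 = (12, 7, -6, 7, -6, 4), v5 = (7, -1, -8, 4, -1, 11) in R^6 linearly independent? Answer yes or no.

no

Form the matrix with these vectors as rows and row reduce.
R2 ← R2 + R1: [0, -27, 27, -11, 26, -4]
R3 ← R3 + (4/5)·R1: [0, -53/5, 9, -27/5, 22/5, 8/5]
R4 ← R4 + (12/5)·R1: [0, -289/5, 54, -121/5, 246/5, -16/5]
R5 ← R5 + (7/5)·R1: [0, -194/5, 27, -71/5, 156/5, 34/5]
R3 ← R3 − (53/135)·R2: [0, 0, -8/5, -146/135, -784/135, 428/135]
R4 ← R4 − (289/135)·R2: [0, 0, -19/5, -88/135, -872/135, 724/135]
R5 ← R5 − (194/135)·R2: [0, 0, -59/5, 217/135, -832/135, 1694/135]
R4 ← R4 − (19/8)·R3: [0, 0, 0, 23/12, 22/3, -13/6]
R5 ← R5 − (59/8)·R3: [0, 0, 0, 115/12, 110/3, -65/6]
R5 ← R5 − (5)·R4: [0, 0, 0, 0, 0, 0]
4 nonzero rows, so the 5 vectors span a space of dimension 4.
Since 4 < 5, the vectors are linearly dependent.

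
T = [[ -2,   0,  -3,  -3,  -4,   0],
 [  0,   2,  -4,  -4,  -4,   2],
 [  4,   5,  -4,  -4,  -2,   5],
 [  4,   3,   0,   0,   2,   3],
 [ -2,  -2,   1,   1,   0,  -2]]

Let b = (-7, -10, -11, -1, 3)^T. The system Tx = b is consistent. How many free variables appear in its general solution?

Row reduce the augmented matrix [T | b].
R3 ← R3 + (2)·R1: [0, 5, -10, -10, -10, 5, -25]
R4 ← R4 + (2)·R1: [0, 3, -6, -6, -6, 3, -15]
R5 ← R5 − R1: [0, -2, 4, 4, 4, -2, 10]
R3 ← R3 − (5/2)·R2: [0, 0, 0, 0, 0, 0, 0]
R4 ← R4 − (3/2)·R2: [0, 0, 0, 0, 0, 0, 0]
R5 ← R5 + R2: [0, 0, 0, 0, 0, 0, 0]
The echelon form has 2 nonzero rows, and every pivot lies in the first 6 columns, so rank(T) = rank([T|b]) = 2.
The system is consistent.
Free variables = (unknowns) − (rank) = 6 − 2 = 4.

4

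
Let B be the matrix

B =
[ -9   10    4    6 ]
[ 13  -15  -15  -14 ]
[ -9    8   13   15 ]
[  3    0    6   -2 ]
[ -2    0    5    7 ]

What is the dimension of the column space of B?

Row reduce to echelon form.
R2 ← R2 + (13/9)·R1: [0, -5/9, -83/9, -16/3]
R3 ← R3 − R1: [0, -2, 9, 9]
R4 ← R4 + (1/3)·R1: [0, 10/3, 22/3, 0]
R5 ← R5 − (2/9)·R1: [0, -20/9, 37/9, 17/3]
R3 ← R3 − (18/5)·R2: [0, 0, 211/5, 141/5]
R4 ← R4 + (6)·R2: [0, 0, -48, -32]
R5 ← R5 − (4)·R2: [0, 0, 41, 27]
R4 ← R4 + (240/211)·R3: [0, 0, 0, 16/211]
R5 ← R5 − (205/211)·R3: [0, 0, 0, -84/211]
R5 ← R5 + (21/4)·R4: [0, 0, 0, 0]
Echelon form has 4 nonzero rows, so rank(B) = 4.
The column space has dimension equal to the rank: 4.

4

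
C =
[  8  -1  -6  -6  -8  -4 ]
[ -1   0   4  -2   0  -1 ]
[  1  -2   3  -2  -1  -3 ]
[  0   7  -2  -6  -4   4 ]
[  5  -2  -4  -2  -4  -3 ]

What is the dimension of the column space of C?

Row reduce to echelon form.
R2 ← R2 + (1/8)·R1: [0, -1/8, 13/4, -11/4, -1, -3/2]
R3 ← R3 − (1/8)·R1: [0, -15/8, 15/4, -5/4, 0, -5/2]
R5 ← R5 − (5/8)·R1: [0, -11/8, -1/4, 7/4, 1, -1/2]
R3 ← R3 − (15)·R2: [0, 0, -45, 40, 15, 20]
R4 ← R4 + (56)·R2: [0, 0, 180, -160, -60, -80]
R5 ← R5 − (11)·R2: [0, 0, -36, 32, 12, 16]
R4 ← R4 + (4)·R3: [0, 0, 0, 0, 0, 0]
R5 ← R5 − (4/5)·R3: [0, 0, 0, 0, 0, 0]
Echelon form has 3 nonzero rows, so rank(C) = 3.
The column space has dimension equal to the rank: 3.

3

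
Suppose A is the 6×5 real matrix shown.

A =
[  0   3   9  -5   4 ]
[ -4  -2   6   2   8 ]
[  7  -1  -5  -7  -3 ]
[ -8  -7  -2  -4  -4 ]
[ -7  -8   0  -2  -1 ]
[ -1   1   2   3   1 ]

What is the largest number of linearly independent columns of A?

Row reduce to echelon form.
Swap R1 ↔ R2
R3 ← R3 + (7/4)·R1: [0, -9/2, 11/2, -7/2, 11]
R4 ← R4 − (2)·R1: [0, -3, -14, -8, -20]
R5 ← R5 − (7/4)·R1: [0, -9/2, -21/2, -11/2, -15]
R6 ← R6 − (1/4)·R1: [0, 3/2, 1/2, 5/2, -1]
R3 ← R3 + (3/2)·R2: [0, 0, 19, -11, 17]
R4 ← R4 + R2: [0, 0, -5, -13, -16]
R5 ← R5 + (3/2)·R2: [0, 0, 3, -13, -9]
R6 ← R6 − (1/2)·R2: [0, 0, -4, 5, -3]
R4 ← R4 + (5/19)·R3: [0, 0, 0, -302/19, -219/19]
R5 ← R5 − (3/19)·R3: [0, 0, 0, -214/19, -222/19]
R6 ← R6 + (4/19)·R3: [0, 0, 0, 51/19, 11/19]
R5 ← R5 − (107/151)·R4: [0, 0, 0, 0, -531/151]
R6 ← R6 + (51/302)·R4: [0, 0, 0, 0, -413/302]
R6 ← R6 − (7/18)·R5: [0, 0, 0, 0, 0]
Echelon form has 5 nonzero rows, so rank(A) = 5.
The rank gives the maximum number of linearly independent columns: 5.

5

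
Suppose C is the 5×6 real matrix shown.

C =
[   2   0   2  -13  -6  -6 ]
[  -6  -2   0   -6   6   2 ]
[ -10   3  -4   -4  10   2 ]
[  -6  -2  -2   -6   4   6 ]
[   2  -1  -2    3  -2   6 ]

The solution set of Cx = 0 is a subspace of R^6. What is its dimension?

1

Row reduce to echelon form.
R2 ← R2 + (3)·R1: [0, -2, 6, -45, -12, -16]
R3 ← R3 + (5)·R1: [0, 3, 6, -69, -20, -28]
R4 ← R4 + (3)·R1: [0, -2, 4, -45, -14, -12]
R5 ← R5 − R1: [0, -1, -4, 16, 4, 12]
R3 ← R3 + (3/2)·R2: [0, 0, 15, -273/2, -38, -52]
R4 ← R4 − R2: [0, 0, -2, 0, -2, 4]
R5 ← R5 − (1/2)·R2: [0, 0, -7, 77/2, 10, 20]
R4 ← R4 + (2/15)·R3: [0, 0, 0, -91/5, -106/15, -44/15]
R5 ← R5 + (7/15)·R3: [0, 0, 0, -126/5, -116/15, -64/15]
R5 ← R5 − (18/13)·R4: [0, 0, 0, 0, 80/39, -8/39]
5 nonzero rows, so rank(C) = 5.
C has 6 columns; by rank–nullity, nullity = 6 − 5 = 1.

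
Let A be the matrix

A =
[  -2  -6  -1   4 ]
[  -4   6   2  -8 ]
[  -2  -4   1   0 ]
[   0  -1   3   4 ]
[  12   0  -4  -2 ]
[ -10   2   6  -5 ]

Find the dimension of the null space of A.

Row reduce to echelon form.
R2 ← R2 − (2)·R1: [0, 18, 4, -16]
R3 ← R3 − R1: [0, 2, 2, -4]
R5 ← R5 + (6)·R1: [0, -36, -10, 22]
R6 ← R6 − (5)·R1: [0, 32, 11, -25]
R3 ← R3 − (1/9)·R2: [0, 0, 14/9, -20/9]
R4 ← R4 + (1/18)·R2: [0, 0, 29/9, 28/9]
R5 ← R5 + (2)·R2: [0, 0, -2, -10]
R6 ← R6 − (16/9)·R2: [0, 0, 35/9, 31/9]
R4 ← R4 − (29/14)·R3: [0, 0, 0, 54/7]
R5 ← R5 + (9/7)·R3: [0, 0, 0, -90/7]
R6 ← R6 − (5/2)·R3: [0, 0, 0, 9]
R5 ← R5 + (5/3)·R4: [0, 0, 0, 0]
R6 ← R6 − (7/6)·R4: [0, 0, 0, 0]
4 nonzero rows, so rank(A) = 4.
A has 4 columns; by rank–nullity, nullity = 4 − 4 = 0.

0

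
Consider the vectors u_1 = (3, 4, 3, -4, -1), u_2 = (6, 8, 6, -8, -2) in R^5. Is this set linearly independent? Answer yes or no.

Form the matrix with these vectors as rows and row reduce.
R2 ← R2 − (2)·R1: [0, 0, 0, 0, 0]
1 nonzero row, so the 2 vectors span a space of dimension 1.
Since 1 < 2, the vectors are linearly dependent.

no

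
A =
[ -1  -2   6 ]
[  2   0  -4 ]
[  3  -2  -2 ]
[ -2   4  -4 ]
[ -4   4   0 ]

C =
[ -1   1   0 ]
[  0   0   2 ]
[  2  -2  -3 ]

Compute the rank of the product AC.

First compute AC:
[[ 13, -13, -22],
 [-10,  10,  12],
 [ -7,   7,   2],
 [ -6,   6,  20],
 [  4,  -4,   8]]
Now row reduce the product.
R2 ← R2 + (10/13)·R1: [0, 0, -64/13]
R3 ← R3 + (7/13)·R1: [0, 0, -128/13]
R4 ← R4 + (6/13)·R1: [0, 0, 128/13]
R5 ← R5 − (4/13)·R1: [0, 0, 192/13]
R3 ← R3 − (2)·R2: [0, 0, 0]
R4 ← R4 + (2)·R2: [0, 0, 0]
R5 ← R5 + (3)·R2: [0, 0, 0]
2 nonzero rows, so rank(AC) = 2.

2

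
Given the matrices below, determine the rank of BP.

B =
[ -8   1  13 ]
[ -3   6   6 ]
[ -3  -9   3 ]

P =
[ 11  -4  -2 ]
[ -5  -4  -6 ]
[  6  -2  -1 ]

2

First compute BP:
[[-15,   2,  -3],
 [-27, -24, -36],
 [ 30,  42,  57]]
Now row reduce the product.
R2 ← R2 − (9/5)·R1: [0, -138/5, -153/5]
R3 ← R3 + (2)·R1: [0, 46, 51]
R3 ← R3 + (5/3)·R2: [0, 0, 0]
2 nonzero rows, so rank(BP) = 2.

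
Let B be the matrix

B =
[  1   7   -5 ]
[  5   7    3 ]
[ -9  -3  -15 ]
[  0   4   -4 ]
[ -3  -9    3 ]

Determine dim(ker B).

Row reduce to echelon form.
R2 ← R2 − (5)·R1: [0, -28, 28]
R3 ← R3 + (9)·R1: [0, 60, -60]
R5 ← R5 + (3)·R1: [0, 12, -12]
R3 ← R3 + (15/7)·R2: [0, 0, 0]
R4 ← R4 + (1/7)·R2: [0, 0, 0]
R5 ← R5 + (3/7)·R2: [0, 0, 0]
2 nonzero rows, so rank(B) = 2.
B has 3 columns; by rank–nullity, nullity = 3 − 2 = 1.

1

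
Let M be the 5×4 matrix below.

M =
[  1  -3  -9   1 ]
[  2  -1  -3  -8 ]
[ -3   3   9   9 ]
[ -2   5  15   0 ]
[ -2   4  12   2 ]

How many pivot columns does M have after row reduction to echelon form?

Row reduce to echelon form.
R2 ← R2 − (2)·R1: [0, 5, 15, -10]
R3 ← R3 + (3)·R1: [0, -6, -18, 12]
R4 ← R4 + (2)·R1: [0, -1, -3, 2]
R5 ← R5 + (2)·R1: [0, -2, -6, 4]
R3 ← R3 + (6/5)·R2: [0, 0, 0, 0]
R4 ← R4 + (1/5)·R2: [0, 0, 0, 0]
R5 ← R5 + (2/5)·R2: [0, 0, 0, 0]
Echelon form has 2 nonzero rows, so rank(M) = 2.
Each nonzero row contributes one pivot column: 2 pivot columns.

2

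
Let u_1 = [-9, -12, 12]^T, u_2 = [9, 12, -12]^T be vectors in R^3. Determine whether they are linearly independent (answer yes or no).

no

Form the matrix with these vectors as rows and row reduce.
R2 ← R2 + R1: [0, 0, 0]
1 nonzero row, so the 2 vectors span a space of dimension 1.
Since 1 < 2, the vectors are linearly dependent.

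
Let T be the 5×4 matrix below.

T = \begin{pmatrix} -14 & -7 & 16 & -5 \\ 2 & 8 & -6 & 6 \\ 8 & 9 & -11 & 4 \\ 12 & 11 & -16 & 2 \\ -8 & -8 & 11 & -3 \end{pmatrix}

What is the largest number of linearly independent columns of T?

4

Row reduce to echelon form.
R2 ← R2 + (1/7)·R1: [0, 7, -26/7, 37/7]
R3 ← R3 + (4/7)·R1: [0, 5, -13/7, 8/7]
R4 ← R4 + (6/7)·R1: [0, 5, -16/7, -16/7]
R5 ← R5 − (4/7)·R1: [0, -4, 13/7, -1/7]
R3 ← R3 − (5/7)·R2: [0, 0, 39/49, -129/49]
R4 ← R4 − (5/7)·R2: [0, 0, 18/49, -297/49]
R5 ← R5 + (4/7)·R2: [0, 0, -13/49, 141/49]
R4 ← R4 − (6/13)·R3: [0, 0, 0, -63/13]
R5 ← R5 + (1/3)·R3: [0, 0, 0, 2]
R5 ← R5 + (26/63)·R4: [0, 0, 0, 0]
Echelon form has 4 nonzero rows, so rank(T) = 4.
The rank gives the maximum number of linearly independent columns: 4.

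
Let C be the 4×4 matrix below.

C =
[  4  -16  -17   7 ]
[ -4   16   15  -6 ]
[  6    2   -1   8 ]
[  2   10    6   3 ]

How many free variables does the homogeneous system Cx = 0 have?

1

Row reduce to echelon form.
R2 ← R2 + R1: [0, 0, -2, 1]
R3 ← R3 − (3/2)·R1: [0, 26, 49/2, -5/2]
R4 ← R4 − (1/2)·R1: [0, 18, 29/2, -1/2]
Swap R2 ↔ R3
R4 ← R4 − (9/13)·R2: [0, 0, -32/13, 16/13]
R4 ← R4 − (16/13)·R3: [0, 0, 0, 0]
3 nonzero rows, so rank(C) = 3.
C has 4 columns; by rank–nullity, nullity = 4 − 3 = 1.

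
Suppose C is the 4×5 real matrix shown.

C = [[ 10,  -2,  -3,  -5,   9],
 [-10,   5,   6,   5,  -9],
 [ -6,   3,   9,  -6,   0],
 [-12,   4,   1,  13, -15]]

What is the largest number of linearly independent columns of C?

Row reduce to echelon form.
R2 ← R2 + R1: [0, 3, 3, 0, 0]
R3 ← R3 + (3/5)·R1: [0, 9/5, 36/5, -9, 27/5]
R4 ← R4 + (6/5)·R1: [0, 8/5, -13/5, 7, -21/5]
R3 ← R3 − (3/5)·R2: [0, 0, 27/5, -9, 27/5]
R4 ← R4 − (8/15)·R2: [0, 0, -21/5, 7, -21/5]
R4 ← R4 + (7/9)·R3: [0, 0, 0, 0, 0]
Echelon form has 3 nonzero rows, so rank(C) = 3.
The rank gives the maximum number of linearly independent columns: 3.

3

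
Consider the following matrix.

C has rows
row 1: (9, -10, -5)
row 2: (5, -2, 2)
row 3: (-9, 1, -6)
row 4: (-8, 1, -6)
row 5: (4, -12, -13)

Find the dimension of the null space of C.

Row reduce to echelon form.
R2 ← R2 − (5/9)·R1: [0, 32/9, 43/9]
R3 ← R3 + R1: [0, -9, -11]
R4 ← R4 + (8/9)·R1: [0, -71/9, -94/9]
R5 ← R5 − (4/9)·R1: [0, -68/9, -97/9]
R3 ← R3 + (81/32)·R2: [0, 0, 35/32]
R4 ← R4 + (71/32)·R2: [0, 0, 5/32]
R5 ← R5 + (17/8)·R2: [0, 0, -5/8]
R4 ← R4 − (1/7)·R3: [0, 0, 0]
R5 ← R5 + (4/7)·R3: [0, 0, 0]
3 nonzero rows, so rank(C) = 3.
C has 3 columns; by rank–nullity, nullity = 3 − 3 = 0.

0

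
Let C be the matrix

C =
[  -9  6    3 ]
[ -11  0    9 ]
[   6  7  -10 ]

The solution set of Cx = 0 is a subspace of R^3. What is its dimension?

1

Row reduce to echelon form.
R2 ← R2 − (11/9)·R1: [0, -22/3, 16/3]
R3 ← R3 + (2/3)·R1: [0, 11, -8]
R3 ← R3 + (3/2)·R2: [0, 0, 0]
2 nonzero rows, so rank(C) = 2.
C has 3 columns; by rank–nullity, nullity = 3 − 2 = 1.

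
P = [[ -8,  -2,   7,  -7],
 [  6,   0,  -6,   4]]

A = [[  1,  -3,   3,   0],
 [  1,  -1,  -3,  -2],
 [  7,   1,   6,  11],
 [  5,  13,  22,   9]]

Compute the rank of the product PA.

2

First compute PA:
[[  4, -58, -130,  18],
 [-16,  28,  70, -30]]
Now row reduce the product.
R2 ← R2 + (4)·R1: [0, -204, -450, 42]
2 nonzero rows, so rank(PA) = 2.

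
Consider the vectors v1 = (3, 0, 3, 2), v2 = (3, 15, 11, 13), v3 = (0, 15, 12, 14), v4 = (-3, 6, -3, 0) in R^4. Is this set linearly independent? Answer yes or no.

Form the matrix with these vectors as rows and row reduce.
R2 ← R2 − R1: [0, 15, 8, 11]
R4 ← R4 + R1: [0, 6, 0, 2]
R3 ← R3 − R2: [0, 0, 4, 3]
R4 ← R4 − (2/5)·R2: [0, 0, -16/5, -12/5]
R4 ← R4 + (4/5)·R3: [0, 0, 0, 0]
3 nonzero rows, so the 4 vectors span a space of dimension 3.
Since 3 < 4, the vectors are linearly dependent.

no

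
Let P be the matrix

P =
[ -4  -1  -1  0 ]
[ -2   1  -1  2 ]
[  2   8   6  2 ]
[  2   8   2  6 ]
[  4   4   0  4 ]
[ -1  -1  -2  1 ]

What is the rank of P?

3

Row reduce to echelon form.
R2 ← R2 − (1/2)·R1: [0, 3/2, -1/2, 2]
R3 ← R3 + (1/2)·R1: [0, 15/2, 11/2, 2]
R4 ← R4 + (1/2)·R1: [0, 15/2, 3/2, 6]
R5 ← R5 + R1: [0, 3, -1, 4]
R6 ← R6 − (1/4)·R1: [0, -3/4, -7/4, 1]
R3 ← R3 − (5)·R2: [0, 0, 8, -8]
R4 ← R4 − (5)·R2: [0, 0, 4, -4]
R5 ← R5 − (2)·R2: [0, 0, 0, 0]
R6 ← R6 + (1/2)·R2: [0, 0, -2, 2]
R4 ← R4 − (1/2)·R3: [0, 0, 0, 0]
R6 ← R6 + (1/4)·R3: [0, 0, 0, 0]
Echelon form has 3 nonzero rows, so rank(P) = 3.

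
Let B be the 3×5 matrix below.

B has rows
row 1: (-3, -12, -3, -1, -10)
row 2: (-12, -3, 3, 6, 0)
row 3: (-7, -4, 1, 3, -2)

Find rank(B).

2

Row reduce to echelon form.
R2 ← R2 − (4)·R1: [0, 45, 15, 10, 40]
R3 ← R3 − (7/3)·R1: [0, 24, 8, 16/3, 64/3]
R3 ← R3 − (8/15)·R2: [0, 0, 0, 0, 0]
Echelon form has 2 nonzero rows, so rank(B) = 2.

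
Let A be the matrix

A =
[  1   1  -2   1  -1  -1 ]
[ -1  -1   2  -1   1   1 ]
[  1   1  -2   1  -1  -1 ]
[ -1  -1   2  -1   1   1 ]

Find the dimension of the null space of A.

5

Row reduce to echelon form.
R2 ← R2 + R1: [0, 0, 0, 0, 0, 0]
R3 ← R3 − R1: [0, 0, 0, 0, 0, 0]
R4 ← R4 + R1: [0, 0, 0, 0, 0, 0]
1 nonzero row, so rank(A) = 1.
A has 6 columns; by rank–nullity, nullity = 6 − 1 = 5.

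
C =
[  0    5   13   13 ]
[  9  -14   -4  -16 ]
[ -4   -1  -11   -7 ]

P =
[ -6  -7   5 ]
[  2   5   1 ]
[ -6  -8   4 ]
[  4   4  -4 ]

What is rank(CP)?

2

First compute CP:
[[-16, -27,   5],
 [-122, -165,  79],
 [ 60,  83, -37]]
Now row reduce the product.
R2 ← R2 − (61/8)·R1: [0, 327/8, 327/8]
R3 ← R3 + (15/4)·R1: [0, -73/4, -73/4]
R3 ← R3 + (146/327)·R2: [0, 0, 0]
2 nonzero rows, so rank(CP) = 2.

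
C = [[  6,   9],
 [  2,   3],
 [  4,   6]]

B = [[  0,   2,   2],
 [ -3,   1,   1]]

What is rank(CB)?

1

First compute CB:
[[-27,  21,  21],
 [ -9,   7,   7],
 [-18,  14,  14]]
Now row reduce the product.
R2 ← R2 − (1/3)·R1: [0, 0, 0]
R3 ← R3 − (2/3)·R1: [0, 0, 0]
1 nonzero row, so rank(CB) = 1.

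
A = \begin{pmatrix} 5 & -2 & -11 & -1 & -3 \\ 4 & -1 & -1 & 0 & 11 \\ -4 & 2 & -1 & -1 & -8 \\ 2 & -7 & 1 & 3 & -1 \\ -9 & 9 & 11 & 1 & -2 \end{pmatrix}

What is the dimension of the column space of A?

5

Row reduce to echelon form.
R2 ← R2 − (4/5)·R1: [0, 3/5, 39/5, 4/5, 67/5]
R3 ← R3 + (4/5)·R1: [0, 2/5, -49/5, -9/5, -52/5]
R4 ← R4 − (2/5)·R1: [0, -31/5, 27/5, 17/5, 1/5]
R5 ← R5 + (9/5)·R1: [0, 27/5, -44/5, -4/5, -37/5]
R3 ← R3 − (2/3)·R2: [0, 0, -15, -7/3, -58/3]
R4 ← R4 + (31/3)·R2: [0, 0, 86, 35/3, 416/3]
R5 ← R5 − (9)·R2: [0, 0, -79, -8, -128]
R4 ← R4 + (86/15)·R3: [0, 0, 0, -77/45, 1252/45]
R5 ← R5 − (79/15)·R3: [0, 0, 0, 193/45, -1178/45]
R5 ← R5 + (193/77)·R4: [0, 0, 0, 0, 3354/77]
Echelon form has 5 nonzero rows, so rank(A) = 5.
The column space has dimension equal to the rank: 5.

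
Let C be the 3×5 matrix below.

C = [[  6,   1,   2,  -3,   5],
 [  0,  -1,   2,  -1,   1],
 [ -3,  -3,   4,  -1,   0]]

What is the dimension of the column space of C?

2

Row reduce to echelon form.
R3 ← R3 + (1/2)·R1: [0, -5/2, 5, -5/2, 5/2]
R3 ← R3 − (5/2)·R2: [0, 0, 0, 0, 0]
Echelon form has 2 nonzero rows, so rank(C) = 2.
The column space has dimension equal to the rank: 2.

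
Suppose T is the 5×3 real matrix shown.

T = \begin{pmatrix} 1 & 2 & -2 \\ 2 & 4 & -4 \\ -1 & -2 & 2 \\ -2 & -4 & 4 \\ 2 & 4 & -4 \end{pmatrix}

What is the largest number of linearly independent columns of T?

Row reduce to echelon form.
R2 ← R2 − (2)·R1: [0, 0, 0]
R3 ← R3 + R1: [0, 0, 0]
R4 ← R4 + (2)·R1: [0, 0, 0]
R5 ← R5 − (2)·R1: [0, 0, 0]
Echelon form has 1 nonzero row, so rank(T) = 1.
The rank gives the maximum number of linearly independent columns: 1.

1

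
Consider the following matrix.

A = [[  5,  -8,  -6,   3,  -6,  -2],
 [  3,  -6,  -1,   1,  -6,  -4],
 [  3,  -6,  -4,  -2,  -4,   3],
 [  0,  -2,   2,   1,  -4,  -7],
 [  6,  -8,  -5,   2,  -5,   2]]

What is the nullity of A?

2

Row reduce to echelon form.
R2 ← R2 − (3/5)·R1: [0, -6/5, 13/5, -4/5, -12/5, -14/5]
R3 ← R3 − (3/5)·R1: [0, -6/5, -2/5, -19/5, -2/5, 21/5]
R5 ← R5 − (6/5)·R1: [0, 8/5, 11/5, -8/5, 11/5, 22/5]
R3 ← R3 − R2: [0, 0, -3, -3, 2, 7]
R4 ← R4 − (5/3)·R2: [0, 0, -7/3, 7/3, 0, -7/3]
R5 ← R5 + (4/3)·R2: [0, 0, 17/3, -8/3, -1, 2/3]
R4 ← R4 − (7/9)·R3: [0, 0, 0, 14/3, -14/9, -70/9]
R5 ← R5 + (17/9)·R3: [0, 0, 0, -25/3, 25/9, 125/9]
R5 ← R5 + (25/14)·R4: [0, 0, 0, 0, 0, 0]
4 nonzero rows, so rank(A) = 4.
A has 6 columns; by rank–nullity, nullity = 6 − 4 = 2.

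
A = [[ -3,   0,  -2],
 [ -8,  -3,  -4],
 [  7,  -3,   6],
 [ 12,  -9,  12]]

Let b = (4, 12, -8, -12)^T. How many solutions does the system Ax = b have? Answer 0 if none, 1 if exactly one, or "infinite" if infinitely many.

Row reduce the augmented matrix [A | b].
R2 ← R2 − (8/3)·R1: [0, -3, 4/3, 4/3]
R3 ← R3 + (7/3)·R1: [0, -3, 4/3, 4/3]
R4 ← R4 + (4)·R1: [0, -9, 4, 4]
R3 ← R3 − R2: [0, 0, 0, 0]
R4 ← R4 − (3)·R2: [0, 0, 0, 0]
The echelon form has 2 nonzero rows, and every pivot lies in the first 3 columns, so rank(A) = rank([A|b]) = 2.
The system is consistent.
rank = 2 < 3 unknowns, so there are infinitely many solutions.

infinite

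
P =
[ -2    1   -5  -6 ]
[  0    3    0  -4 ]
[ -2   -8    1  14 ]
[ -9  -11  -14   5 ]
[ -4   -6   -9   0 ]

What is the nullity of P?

1

Row reduce to echelon form.
R3 ← R3 − R1: [0, -9, 6, 20]
R4 ← R4 − (9/2)·R1: [0, -31/2, 17/2, 32]
R5 ← R5 − (2)·R1: [0, -8, 1, 12]
R3 ← R3 + (3)·R2: [0, 0, 6, 8]
R4 ← R4 + (31/6)·R2: [0, 0, 17/2, 34/3]
R5 ← R5 + (8/3)·R2: [0, 0, 1, 4/3]
R4 ← R4 − (17/12)·R3: [0, 0, 0, 0]
R5 ← R5 − (1/6)·R3: [0, 0, 0, 0]
3 nonzero rows, so rank(P) = 3.
P has 4 columns; by rank–nullity, nullity = 4 − 3 = 1.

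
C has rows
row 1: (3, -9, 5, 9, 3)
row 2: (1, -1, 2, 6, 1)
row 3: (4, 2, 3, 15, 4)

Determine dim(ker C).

2

Row reduce to echelon form.
R2 ← R2 − (1/3)·R1: [0, 2, 1/3, 3, 0]
R3 ← R3 − (4/3)·R1: [0, 14, -11/3, 3, 0]
R3 ← R3 − (7)·R2: [0, 0, -6, -18, 0]
3 nonzero rows, so rank(C) = 3.
C has 5 columns; by rank–nullity, nullity = 5 − 3 = 2.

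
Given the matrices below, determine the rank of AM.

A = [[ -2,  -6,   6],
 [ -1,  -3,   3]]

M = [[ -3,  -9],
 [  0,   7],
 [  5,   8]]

First compute AM:
[[ 36,  24],
 [ 18,  12]]
Now row reduce the product.
R2 ← R2 − (1/2)·R1: [0, 0]
1 nonzero row, so rank(AM) = 1.

1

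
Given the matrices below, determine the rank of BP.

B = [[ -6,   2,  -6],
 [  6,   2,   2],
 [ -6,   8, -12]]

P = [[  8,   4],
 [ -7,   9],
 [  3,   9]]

First compute BP:
[[-80, -60],
 [ 40,  60],
 [-140, -60]]
Now row reduce the product.
R2 ← R2 + (1/2)·R1: [0, 30]
R3 ← R3 − (7/4)·R1: [0, 45]
R3 ← R3 − (3/2)·R2: [0, 0]
2 nonzero rows, so rank(BP) = 2.

2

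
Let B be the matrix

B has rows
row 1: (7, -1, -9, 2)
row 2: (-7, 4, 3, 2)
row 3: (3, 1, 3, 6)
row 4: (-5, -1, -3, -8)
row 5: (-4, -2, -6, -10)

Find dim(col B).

3

Row reduce to echelon form.
R2 ← R2 + R1: [0, 3, -6, 4]
R3 ← R3 − (3/7)·R1: [0, 10/7, 48/7, 36/7]
R4 ← R4 + (5/7)·R1: [0, -12/7, -66/7, -46/7]
R5 ← R5 + (4/7)·R1: [0, -18/7, -78/7, -62/7]
R3 ← R3 − (10/21)·R2: [0, 0, 68/7, 68/21]
R4 ← R4 + (4/7)·R2: [0, 0, -90/7, -30/7]
R5 ← R5 + (6/7)·R2: [0, 0, -114/7, -38/7]
R4 ← R4 + (45/34)·R3: [0, 0, 0, 0]
R5 ← R5 + (57/34)·R3: [0, 0, 0, 0]
Echelon form has 3 nonzero rows, so rank(B) = 3.
The column space has dimension equal to the rank: 3.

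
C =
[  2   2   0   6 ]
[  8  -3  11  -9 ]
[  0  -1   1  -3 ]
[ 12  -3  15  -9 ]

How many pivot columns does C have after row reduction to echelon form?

2

Row reduce to echelon form.
R2 ← R2 − (4)·R1: [0, -11, 11, -33]
R4 ← R4 − (6)·R1: [0, -15, 15, -45]
R3 ← R3 − (1/11)·R2: [0, 0, 0, 0]
R4 ← R4 − (15/11)·R2: [0, 0, 0, 0]
Echelon form has 2 nonzero rows, so rank(C) = 2.
Each nonzero row contributes one pivot column: 2 pivot columns.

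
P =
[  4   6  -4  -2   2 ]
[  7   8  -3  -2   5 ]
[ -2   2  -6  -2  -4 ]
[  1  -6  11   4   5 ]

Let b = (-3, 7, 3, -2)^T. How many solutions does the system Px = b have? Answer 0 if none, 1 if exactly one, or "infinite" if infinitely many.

Row reduce the augmented matrix [P | b].
R2 ← R2 − (7/4)·R1: [0, -5/2, 4, 3/2, 3/2, 49/4]
R3 ← R3 + (1/2)·R1: [0, 5, -8, -3, -3, 3/2]
R4 ← R4 − (1/4)·R1: [0, -15/2, 12, 9/2, 9/2, -5/4]
R3 ← R3 + (2)·R2: [0, 0, 0, 0, 0, 26]
R4 ← R4 − (3)·R2: [0, 0, 0, 0, 0, -38]
R4 ← R4 + (19/13)·R3: [0, 0, 0, 0, 0, 0]
The echelon form has 3 nonzero rows; the last pivot sits in the augmented column, so rank(P) = 2 but rank([P|b]) = 3.
Since the ranks differ, the system is inconsistent.
It has no solutions.

0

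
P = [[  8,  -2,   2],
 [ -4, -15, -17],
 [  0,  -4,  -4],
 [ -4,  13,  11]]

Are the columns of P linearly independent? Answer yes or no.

Row reduce P to echelon form.
R2 ← R2 + (1/2)·R1: [0, -16, -16]
R4 ← R4 + (1/2)·R1: [0, 12, 12]
R3 ← R3 − (1/4)·R2: [0, 0, 0]
R4 ← R4 + (3/4)·R2: [0, 0, 0]
2 pivots among 3 columns.
Only 2 < 3 pivot columns, so the columns are linearly dependent.

no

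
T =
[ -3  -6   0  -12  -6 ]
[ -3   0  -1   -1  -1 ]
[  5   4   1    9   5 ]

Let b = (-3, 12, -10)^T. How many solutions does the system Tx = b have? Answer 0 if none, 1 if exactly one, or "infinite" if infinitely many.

infinite

Row reduce the augmented matrix [T | b].
R2 ← R2 − R1: [0, 6, -1, 11, 5, 15]
R3 ← R3 + (5/3)·R1: [0, -6, 1, -11, -5, -15]
R3 ← R3 + R2: [0, 0, 0, 0, 0, 0]
The echelon form has 2 nonzero rows, and every pivot lies in the first 5 columns, so rank(T) = rank([T|b]) = 2.
The system is consistent.
rank = 2 < 5 unknowns, so there are infinitely many solutions.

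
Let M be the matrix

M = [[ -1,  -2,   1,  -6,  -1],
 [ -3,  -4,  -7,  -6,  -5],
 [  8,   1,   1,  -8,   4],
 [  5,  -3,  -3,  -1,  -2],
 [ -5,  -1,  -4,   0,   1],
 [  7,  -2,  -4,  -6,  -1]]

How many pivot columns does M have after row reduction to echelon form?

Row reduce to echelon form.
R2 ← R2 − (3)·R1: [0, 2, -10, 12, -2]
R3 ← R3 + (8)·R1: [0, -15, 9, -56, -4]
R4 ← R4 + (5)·R1: [0, -13, 2, -31, -7]
R5 ← R5 − (5)·R1: [0, 9, -9, 30, 6]
R6 ← R6 + (7)·R1: [0, -16, 3, -48, -8]
R3 ← R3 + (15/2)·R2: [0, 0, -66, 34, -19]
R4 ← R4 + (13/2)·R2: [0, 0, -63, 47, -20]
R5 ← R5 − (9/2)·R2: [0, 0, 36, -24, 15]
R6 ← R6 + (8)·R2: [0, 0, -77, 48, -24]
R4 ← R4 − (21/22)·R3: [0, 0, 0, 160/11, -41/22]
R5 ← R5 + (6/11)·R3: [0, 0, 0, -60/11, 51/11]
R6 ← R6 − (7/6)·R3: [0, 0, 0, 25/3, -11/6]
R5 ← R5 + (3/8)·R4: [0, 0, 0, 0, 63/16]
R6 ← R6 − (55/96)·R4: [0, 0, 0, 0, -49/64]
R6 ← R6 + (7/36)·R5: [0, 0, 0, 0, 0]
Echelon form has 5 nonzero rows, so rank(M) = 5.
Each nonzero row contributes one pivot column: 5 pivot columns.

5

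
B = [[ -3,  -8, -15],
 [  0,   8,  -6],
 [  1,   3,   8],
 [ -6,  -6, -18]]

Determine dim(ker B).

Row reduce to echelon form.
R3 ← R3 + (1/3)·R1: [0, 1/3, 3]
R4 ← R4 − (2)·R1: [0, 10, 12]
R3 ← R3 − (1/24)·R2: [0, 0, 13/4]
R4 ← R4 − (5/4)·R2: [0, 0, 39/2]
R4 ← R4 − (6)·R3: [0, 0, 0]
3 nonzero rows, so rank(B) = 3.
B has 3 columns; by rank–nullity, nullity = 3 − 3 = 0.

0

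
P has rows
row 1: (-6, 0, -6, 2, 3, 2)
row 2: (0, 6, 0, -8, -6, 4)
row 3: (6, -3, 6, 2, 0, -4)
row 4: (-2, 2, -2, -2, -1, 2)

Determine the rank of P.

Row reduce to echelon form.
R3 ← R3 + R1: [0, -3, 0, 4, 3, -2]
R4 ← R4 − (1/3)·R1: [0, 2, 0, -8/3, -2, 4/3]
R3 ← R3 + (1/2)·R2: [0, 0, 0, 0, 0, 0]
R4 ← R4 − (1/3)·R2: [0, 0, 0, 0, 0, 0]
Echelon form has 2 nonzero rows, so rank(P) = 2.

2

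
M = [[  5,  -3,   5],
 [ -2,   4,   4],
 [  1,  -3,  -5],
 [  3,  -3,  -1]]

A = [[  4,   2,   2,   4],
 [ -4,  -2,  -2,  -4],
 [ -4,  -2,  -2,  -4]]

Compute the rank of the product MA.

1

First compute MA:
[[ 12,   6,   6,  12],
 [-40, -20, -20, -40],
 [ 36,  18,  18,  36],
 [ 28,  14,  14,  28]]
Now row reduce the product.
R2 ← R2 + (10/3)·R1: [0, 0, 0, 0]
R3 ← R3 − (3)·R1: [0, 0, 0, 0]
R4 ← R4 − (7/3)·R1: [0, 0, 0, 0]
1 nonzero row, so rank(MA) = 1.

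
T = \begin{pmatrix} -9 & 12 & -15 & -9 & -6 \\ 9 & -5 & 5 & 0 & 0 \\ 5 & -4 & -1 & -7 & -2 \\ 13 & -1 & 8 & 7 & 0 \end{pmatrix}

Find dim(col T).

Row reduce to echelon form.
R2 ← R2 + R1: [0, 7, -10, -9, -6]
R3 ← R3 + (5/9)·R1: [0, 8/3, -28/3, -12, -16/3]
R4 ← R4 + (13/9)·R1: [0, 49/3, -41/3, -6, -26/3]
R3 ← R3 − (8/21)·R2: [0, 0, -116/21, -60/7, -64/21]
R4 ← R4 − (7/3)·R2: [0, 0, 29/3, 15, 16/3]
R4 ← R4 + (7/4)·R3: [0, 0, 0, 0, 0]
Echelon form has 3 nonzero rows, so rank(T) = 3.
The column space has dimension equal to the rank: 3.

3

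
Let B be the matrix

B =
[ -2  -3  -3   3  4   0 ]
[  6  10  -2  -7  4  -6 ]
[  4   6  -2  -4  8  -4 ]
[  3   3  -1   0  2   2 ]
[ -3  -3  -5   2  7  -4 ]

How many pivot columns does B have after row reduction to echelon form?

Row reduce to echelon form.
R2 ← R2 + (3)·R1: [0, 1, -11, 2, 16, -6]
R3 ← R3 + (2)·R1: [0, 0, -8, 2, 16, -4]
R4 ← R4 + (3/2)·R1: [0, -3/2, -11/2, 9/2, 8, 2]
R5 ← R5 − (3/2)·R1: [0, 3/2, -1/2, -5/2, 1, -4]
R4 ← R4 + (3/2)·R2: [0, 0, -22, 15/2, 32, -7]
R5 ← R5 − (3/2)·R2: [0, 0, 16, -11/2, -23, 5]
R4 ← R4 − (11/4)·R3: [0, 0, 0, 2, -12, 4]
R5 ← R5 + (2)·R3: [0, 0, 0, -3/2, 9, -3]
R5 ← R5 + (3/4)·R4: [0, 0, 0, 0, 0, 0]
Echelon form has 4 nonzero rows, so rank(B) = 4.
Each nonzero row contributes one pivot column: 4 pivot columns.

4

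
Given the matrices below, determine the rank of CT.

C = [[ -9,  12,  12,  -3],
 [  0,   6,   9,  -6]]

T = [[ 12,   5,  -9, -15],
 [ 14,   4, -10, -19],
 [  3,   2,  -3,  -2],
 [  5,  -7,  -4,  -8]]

First compute CT:
[[ 81,  48, -63, -93],
 [ 81,  84, -63, -84]]
Now row reduce the product.
R2 ← R2 − R1: [0, 36, 0, 9]
2 nonzero rows, so rank(CT) = 2.

2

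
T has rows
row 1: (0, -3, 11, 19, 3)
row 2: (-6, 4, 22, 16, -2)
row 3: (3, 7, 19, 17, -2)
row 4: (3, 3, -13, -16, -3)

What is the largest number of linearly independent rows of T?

Row reduce to echelon form.
Swap R1 ↔ R2
R3 ← R3 + (1/2)·R1: [0, 9, 30, 25, -3]
R4 ← R4 + (1/2)·R1: [0, 5, -2, -8, -4]
R3 ← R3 + (3)·R2: [0, 0, 63, 82, 6]
R4 ← R4 + (5/3)·R2: [0, 0, 49/3, 71/3, 1]
R4 ← R4 − (7/27)·R3: [0, 0, 0, 65/27, -5/9]
Echelon form has 4 nonzero rows, so rank(T) = 4.
The rank gives the maximum number of linearly independent rows: 4.

4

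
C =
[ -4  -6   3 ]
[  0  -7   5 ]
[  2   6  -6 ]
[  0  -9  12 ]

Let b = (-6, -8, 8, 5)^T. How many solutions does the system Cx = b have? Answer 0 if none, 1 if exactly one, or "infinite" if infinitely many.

Row reduce the augmented matrix [C | b].
R3 ← R3 + (1/2)·R1: [0, 3, -9/2, 5]
R3 ← R3 + (3/7)·R2: [0, 0, -33/14, 11/7]
R4 ← R4 − (9/7)·R2: [0, 0, 39/7, 107/7]
R4 ← R4 + (26/11)·R3: [0, 0, 0, 19]
The echelon form has 4 nonzero rows; the last pivot sits in the augmented column, so rank(C) = 3 but rank([C|b]) = 4.
Since the ranks differ, the system is inconsistent.
It has no solutions.

0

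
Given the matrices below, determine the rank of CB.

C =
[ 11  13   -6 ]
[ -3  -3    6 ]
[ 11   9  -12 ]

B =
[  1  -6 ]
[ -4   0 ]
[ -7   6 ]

2

First compute CB:
[[  1, -102],
 [-33,  54],
 [ 59, -138]]
Now row reduce the product.
R2 ← R2 + (33)·R1: [0, -3312]
R3 ← R3 − (59)·R1: [0, 5880]
R3 ← R3 + (245/138)·R2: [0, 0]
2 nonzero rows, so rank(CB) = 2.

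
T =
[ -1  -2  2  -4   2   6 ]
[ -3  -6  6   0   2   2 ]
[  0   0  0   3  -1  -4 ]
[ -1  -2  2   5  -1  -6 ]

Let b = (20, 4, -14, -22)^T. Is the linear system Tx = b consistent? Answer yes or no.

yes

Row reduce the augmented matrix [T | b].
R2 ← R2 − (3)·R1: [0, 0, 0, 12, -4, -16, -56]
R4 ← R4 − R1: [0, 0, 0, 9, -3, -12, -42]
R3 ← R3 − (1/4)·R2: [0, 0, 0, 0, 0, 0, 0]
R4 ← R4 − (3/4)·R2: [0, 0, 0, 0, 0, 0, 0]
The echelon form has 2 nonzero rows, and every pivot lies in the first 6 columns, so rank(T) = rank([T|b]) = 2.
The system is consistent.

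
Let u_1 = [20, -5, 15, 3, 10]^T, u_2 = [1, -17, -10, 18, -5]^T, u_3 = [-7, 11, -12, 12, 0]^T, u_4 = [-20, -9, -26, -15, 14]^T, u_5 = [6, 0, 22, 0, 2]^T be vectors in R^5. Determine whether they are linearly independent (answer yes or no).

yes

Form the matrix with these vectors as rows and row reduce.
R2 ← R2 − (1/20)·R1: [0, -67/4, -43/4, 357/20, -11/2]
R3 ← R3 + (7/20)·R1: [0, 37/4, -27/4, 261/20, 7/2]
R4 ← R4 + R1: [0, -14, -11, -12, 24]
R5 ← R5 − (3/10)·R1: [0, 3/2, 35/2, -9/10, -1]
R3 ← R3 + (37/67)·R2: [0, 0, -850/67, 7674/335, 31/67]
R4 ← R4 − (56/67)·R2: [0, 0, -135/67, -9018/335, 1916/67]
R5 ← R5 + (6/67)·R2: [0, 0, 1108/67, 234/335, -100/67]
R4 ← R4 − (27/170)·R3: [0, 0, 0, -12987/425, 4849/170]
R5 ← R5 + (554/425)·R3: [0, 0, 0, 64938/2125, -378/425]
R5 ← R5 + (21646/21645)·R4: [0, 0, 0, 0, 46013/1665]
5 nonzero rows, so the 5 vectors span a space of dimension 5.
Since 5 = 5, the vectors are linearly independent.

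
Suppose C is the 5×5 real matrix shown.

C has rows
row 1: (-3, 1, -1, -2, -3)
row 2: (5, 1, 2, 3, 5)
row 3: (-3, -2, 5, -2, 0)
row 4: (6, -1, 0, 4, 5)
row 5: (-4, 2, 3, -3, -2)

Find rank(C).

3

Row reduce to echelon form.
R2 ← R2 + (5/3)·R1: [0, 8/3, 1/3, -1/3, 0]
R3 ← R3 − R1: [0, -3, 6, 0, 3]
R4 ← R4 + (2)·R1: [0, 1, -2, 0, -1]
R5 ← R5 − (4/3)·R1: [0, 2/3, 13/3, -1/3, 2]
R3 ← R3 + (9/8)·R2: [0, 0, 51/8, -3/8, 3]
R4 ← R4 − (3/8)·R2: [0, 0, -17/8, 1/8, -1]
R5 ← R5 − (1/4)·R2: [0, 0, 17/4, -1/4, 2]
R4 ← R4 + (1/3)·R3: [0, 0, 0, 0, 0]
R5 ← R5 − (2/3)·R3: [0, 0, 0, 0, 0]
Echelon form has 3 nonzero rows, so rank(C) = 3.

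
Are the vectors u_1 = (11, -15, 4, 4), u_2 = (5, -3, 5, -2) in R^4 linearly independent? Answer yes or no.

yes

Form the matrix with these vectors as rows and row reduce.
R2 ← R2 − (5/11)·R1: [0, 42/11, 35/11, -42/11]
2 nonzero rows, so the 2 vectors span a space of dimension 2.
Since 2 = 2, the vectors are linearly independent.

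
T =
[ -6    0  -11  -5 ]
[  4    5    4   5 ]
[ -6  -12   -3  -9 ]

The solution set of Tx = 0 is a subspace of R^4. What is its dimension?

2

Row reduce to echelon form.
R2 ← R2 + (2/3)·R1: [0, 5, -10/3, 5/3]
R3 ← R3 − R1: [0, -12, 8, -4]
R3 ← R3 + (12/5)·R2: [0, 0, 0, 0]
2 nonzero rows, so rank(T) = 2.
T has 4 columns; by rank–nullity, nullity = 4 − 2 = 2.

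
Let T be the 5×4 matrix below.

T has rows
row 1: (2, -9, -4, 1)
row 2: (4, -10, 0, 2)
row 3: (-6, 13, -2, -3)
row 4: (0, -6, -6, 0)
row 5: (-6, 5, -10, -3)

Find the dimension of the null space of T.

2

Row reduce to echelon form.
R2 ← R2 − (2)·R1: [0, 8, 8, 0]
R3 ← R3 + (3)·R1: [0, -14, -14, 0]
R5 ← R5 + (3)·R1: [0, -22, -22, 0]
R3 ← R3 + (7/4)·R2: [0, 0, 0, 0]
R4 ← R4 + (3/4)·R2: [0, 0, 0, 0]
R5 ← R5 + (11/4)·R2: [0, 0, 0, 0]
2 nonzero rows, so rank(T) = 2.
T has 4 columns; by rank–nullity, nullity = 4 − 2 = 2.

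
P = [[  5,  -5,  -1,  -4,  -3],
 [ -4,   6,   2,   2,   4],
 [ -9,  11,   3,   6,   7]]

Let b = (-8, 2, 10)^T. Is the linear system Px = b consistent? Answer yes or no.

Row reduce the augmented matrix [P | b].
R2 ← R2 + (4/5)·R1: [0, 2, 6/5, -6/5, 8/5, -22/5]
R3 ← R3 + (9/5)·R1: [0, 2, 6/5, -6/5, 8/5, -22/5]
R3 ← R3 − R2: [0, 0, 0, 0, 0, 0]
The echelon form has 2 nonzero rows, and every pivot lies in the first 5 columns, so rank(P) = rank([P|b]) = 2.
The system is consistent.

yes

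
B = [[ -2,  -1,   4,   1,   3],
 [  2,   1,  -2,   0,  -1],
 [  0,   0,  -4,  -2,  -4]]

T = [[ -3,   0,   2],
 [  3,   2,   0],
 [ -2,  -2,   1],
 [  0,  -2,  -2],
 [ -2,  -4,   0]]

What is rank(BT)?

First compute BT:
[[-11, -24,  -2],
 [  3,  10,   2],
 [ 16,  28,   0]]
Now row reduce the product.
R2 ← R2 + (3/11)·R1: [0, 38/11, 16/11]
R3 ← R3 + (16/11)·R1: [0, -76/11, -32/11]
R3 ← R3 + (2)·R2: [0, 0, 0]
2 nonzero rows, so rank(BT) = 2.

2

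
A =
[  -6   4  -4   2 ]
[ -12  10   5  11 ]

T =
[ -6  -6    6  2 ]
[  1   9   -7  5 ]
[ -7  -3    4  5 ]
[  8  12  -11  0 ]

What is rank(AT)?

2

First compute AT:
[[ 84, 108, -102, -12],
 [135, 279, -243,  51]]
Now row reduce the product.
R2 ← R2 − (45/28)·R1: [0, 738/7, -1107/14, 492/7]
2 nonzero rows, so rank(AT) = 2.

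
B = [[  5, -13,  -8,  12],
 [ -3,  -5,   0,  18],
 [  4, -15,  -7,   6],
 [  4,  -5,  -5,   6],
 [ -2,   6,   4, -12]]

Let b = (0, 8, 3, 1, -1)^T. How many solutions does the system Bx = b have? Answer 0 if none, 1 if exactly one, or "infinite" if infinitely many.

Row reduce the augmented matrix [B | b].
R2 ← R2 + (3/5)·R1: [0, -64/5, -24/5, 126/5, 8]
R3 ← R3 − (4/5)·R1: [0, -23/5, -3/5, -18/5, 3]
R4 ← R4 − (4/5)·R1: [0, 27/5, 7/5, -18/5, 1]
R5 ← R5 + (2/5)·R1: [0, 4/5, 4/5, -36/5, -1]
R3 ← R3 − (23/64)·R2: [0, 0, 9/8, -405/32, 1/8]
R4 ← R4 + (27/64)·R2: [0, 0, -5/8, 225/32, 35/8]
R5 ← R5 + (1/16)·R2: [0, 0, 1/2, -45/8, -1/2]
R4 ← R4 + (5/9)·R3: [0, 0, 0, 0, 40/9]
R5 ← R5 − (4/9)·R3: [0, 0, 0, 0, -5/9]
R5 ← R5 + (1/8)·R4: [0, 0, 0, 0, 0]
The echelon form has 4 nonzero rows; the last pivot sits in the augmented column, so rank(B) = 3 but rank([B|b]) = 4.
Since the ranks differ, the system is inconsistent.
It has no solutions.

0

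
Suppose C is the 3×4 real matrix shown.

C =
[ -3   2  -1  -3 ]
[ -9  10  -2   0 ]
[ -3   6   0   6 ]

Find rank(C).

2

Row reduce to echelon form.
R2 ← R2 − (3)·R1: [0, 4, 1, 9]
R3 ← R3 − R1: [0, 4, 1, 9]
R3 ← R3 − R2: [0, 0, 0, 0]
Echelon form has 2 nonzero rows, so rank(C) = 2.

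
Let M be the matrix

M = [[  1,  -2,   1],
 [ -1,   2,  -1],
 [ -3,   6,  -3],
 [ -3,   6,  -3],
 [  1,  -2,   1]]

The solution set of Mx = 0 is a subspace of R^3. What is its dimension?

2

Row reduce to echelon form.
R2 ← R2 + R1: [0, 0, 0]
R3 ← R3 + (3)·R1: [0, 0, 0]
R4 ← R4 + (3)·R1: [0, 0, 0]
R5 ← R5 − R1: [0, 0, 0]
1 nonzero row, so rank(M) = 1.
M has 3 columns; by rank–nullity, nullity = 3 − 1 = 2.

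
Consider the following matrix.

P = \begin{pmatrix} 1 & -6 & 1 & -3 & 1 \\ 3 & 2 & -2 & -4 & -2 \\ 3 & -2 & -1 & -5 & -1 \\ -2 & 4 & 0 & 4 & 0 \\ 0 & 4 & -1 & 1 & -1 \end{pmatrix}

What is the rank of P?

2

Row reduce to echelon form.
R2 ← R2 − (3)·R1: [0, 20, -5, 5, -5]
R3 ← R3 − (3)·R1: [0, 16, -4, 4, -4]
R4 ← R4 + (2)·R1: [0, -8, 2, -2, 2]
R3 ← R3 − (4/5)·R2: [0, 0, 0, 0, 0]
R4 ← R4 + (2/5)·R2: [0, 0, 0, 0, 0]
R5 ← R5 − (1/5)·R2: [0, 0, 0, 0, 0]
Echelon form has 2 nonzero rows, so rank(P) = 2.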